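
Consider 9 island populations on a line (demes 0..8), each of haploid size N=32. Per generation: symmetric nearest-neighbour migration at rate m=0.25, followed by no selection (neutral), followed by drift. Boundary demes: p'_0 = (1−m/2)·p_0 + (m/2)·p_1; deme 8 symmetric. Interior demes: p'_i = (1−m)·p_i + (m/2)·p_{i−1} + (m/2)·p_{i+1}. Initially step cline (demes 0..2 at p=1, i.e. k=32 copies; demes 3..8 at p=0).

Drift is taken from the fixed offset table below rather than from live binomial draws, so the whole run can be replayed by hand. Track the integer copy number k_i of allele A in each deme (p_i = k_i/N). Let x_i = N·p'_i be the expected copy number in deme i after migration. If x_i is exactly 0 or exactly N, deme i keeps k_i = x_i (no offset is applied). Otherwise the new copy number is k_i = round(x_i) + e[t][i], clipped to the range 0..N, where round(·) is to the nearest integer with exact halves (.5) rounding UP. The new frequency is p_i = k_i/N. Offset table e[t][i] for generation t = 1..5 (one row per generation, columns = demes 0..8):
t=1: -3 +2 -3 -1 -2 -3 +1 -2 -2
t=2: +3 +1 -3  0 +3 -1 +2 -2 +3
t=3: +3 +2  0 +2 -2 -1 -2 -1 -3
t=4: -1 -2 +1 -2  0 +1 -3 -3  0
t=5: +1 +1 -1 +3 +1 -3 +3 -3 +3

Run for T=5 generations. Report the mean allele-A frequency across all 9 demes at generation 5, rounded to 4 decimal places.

0.3403

t=0: k=[32 32 32 0 0 0 0 0 0]
t=1: x=[32.0000 32.0000 28.0000 4.0000 0.0000 0.0000 0.0000 0.0000 0.0000] k=[32 32 25 3 0 0 0 0 0]
t=2: x=[32.0000 31.1250 23.1250 5.3750 0.3750 0.0000 0.0000 0.0000 0.0000] k=[32 32 20 5 3 0 0 0 0]
t=3: x=[32.0000 30.5000 19.6250 6.6250 2.8750 0.3750 0.0000 0.0000 0.0000] k=[32 32 20 9 1 0 0 0 0]
t=4: x=[32.0000 30.5000 20.1250 9.3750 1.8750 0.1250 0.0000 0.0000 0.0000] k=[32 29 21 7 2 1 0 0 0]
t=5: x=[31.6250 28.3750 20.2500 8.1250 2.5000 1.0000 0.1250 0.0000 0.0000] k=[32 29 19 11 4 0 3 0 0]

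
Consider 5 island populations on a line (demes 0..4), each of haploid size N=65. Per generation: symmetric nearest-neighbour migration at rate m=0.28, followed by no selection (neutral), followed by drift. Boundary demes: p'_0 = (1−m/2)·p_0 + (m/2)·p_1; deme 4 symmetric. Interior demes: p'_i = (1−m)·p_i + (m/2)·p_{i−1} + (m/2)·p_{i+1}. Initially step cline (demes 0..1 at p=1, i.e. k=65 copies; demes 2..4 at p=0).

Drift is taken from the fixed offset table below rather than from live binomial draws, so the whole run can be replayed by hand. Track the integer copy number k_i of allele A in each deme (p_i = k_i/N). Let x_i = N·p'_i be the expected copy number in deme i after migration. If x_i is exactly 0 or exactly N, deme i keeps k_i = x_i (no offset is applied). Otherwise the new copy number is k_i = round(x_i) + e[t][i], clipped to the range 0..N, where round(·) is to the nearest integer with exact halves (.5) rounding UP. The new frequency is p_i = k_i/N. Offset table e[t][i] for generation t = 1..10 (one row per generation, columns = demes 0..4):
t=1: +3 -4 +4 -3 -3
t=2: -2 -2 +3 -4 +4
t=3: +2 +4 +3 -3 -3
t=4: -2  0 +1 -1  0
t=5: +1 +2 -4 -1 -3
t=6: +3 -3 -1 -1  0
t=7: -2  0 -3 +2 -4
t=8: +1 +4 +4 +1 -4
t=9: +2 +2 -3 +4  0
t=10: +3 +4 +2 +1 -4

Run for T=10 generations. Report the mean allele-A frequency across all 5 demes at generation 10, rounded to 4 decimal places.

t=0: k=[65 65 0 0 0]
t=1: x=[65.0000 55.9000 9.1000 0.0000 0.0000] k=[65 52 13 0 0]
t=2: x=[63.1800 48.3600 16.6400 1.8200 0.0000] k=[61 46 20 0 0]
t=3: x=[58.9000 44.4600 20.8400 2.8000 0.0000] k=[61 48 24 0 0]
t=4: x=[59.1800 46.4600 24.0000 3.3600 0.0000] k=[57 46 25 2 0]
t=5: x=[55.4600 44.6000 24.7200 4.9400 0.2800] k=[56 47 21 4 0]
t=6: x=[54.7400 44.6200 22.2600 5.8200 0.5600] k=[58 42 21 5 1]
t=7: x=[55.7600 41.3000 21.7000 6.6800 1.5600] k=[54 41 19 9 0]
t=8: x=[52.1800 39.7400 20.6800 9.1400 1.2600] k=[53 44 25 10 0]
t=9: x=[51.7400 42.6000 25.5600 10.7000 1.4000] k=[54 45 23 15 1]
t=10: x=[52.7400 43.1800 24.9600 14.1600 2.9600] k=[56 47 27 15 0]

0.4462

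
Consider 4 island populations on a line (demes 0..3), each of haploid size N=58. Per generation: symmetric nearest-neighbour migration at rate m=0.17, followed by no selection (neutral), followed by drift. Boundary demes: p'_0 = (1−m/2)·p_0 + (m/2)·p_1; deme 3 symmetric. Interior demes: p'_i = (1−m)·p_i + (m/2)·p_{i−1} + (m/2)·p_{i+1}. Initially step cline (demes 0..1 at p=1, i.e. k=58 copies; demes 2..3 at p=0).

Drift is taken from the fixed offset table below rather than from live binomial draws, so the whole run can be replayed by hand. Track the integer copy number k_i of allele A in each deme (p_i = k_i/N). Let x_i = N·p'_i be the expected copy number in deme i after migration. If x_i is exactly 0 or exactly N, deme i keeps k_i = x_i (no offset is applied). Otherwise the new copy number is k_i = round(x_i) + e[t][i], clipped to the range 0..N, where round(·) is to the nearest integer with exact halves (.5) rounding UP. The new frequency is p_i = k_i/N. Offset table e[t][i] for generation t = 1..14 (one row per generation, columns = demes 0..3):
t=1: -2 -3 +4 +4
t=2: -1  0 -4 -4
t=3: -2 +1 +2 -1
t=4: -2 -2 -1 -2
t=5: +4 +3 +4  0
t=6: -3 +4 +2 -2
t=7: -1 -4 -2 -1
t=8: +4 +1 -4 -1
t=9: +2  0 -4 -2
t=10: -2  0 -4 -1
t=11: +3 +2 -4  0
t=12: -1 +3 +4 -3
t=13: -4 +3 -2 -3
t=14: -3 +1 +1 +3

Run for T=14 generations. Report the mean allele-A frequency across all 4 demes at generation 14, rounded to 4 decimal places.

0.4267

t=0: k=[58 58 0 0]
t=1: x=[58.0000 53.0700 4.9300 0.0000] k=[58 50 9 0]
t=2: x=[57.3200 47.1950 11.7200 0.7650] k=[56 47 8 0]
t=3: x=[55.2350 44.4500 10.6350 0.6800] k=[53 45 13 0]
t=4: x=[52.3200 42.9600 14.6150 1.1050] k=[50 41 14 0]
t=5: x=[49.2350 39.4700 15.1050 1.1900] k=[53 42 19 1]
t=6: x=[52.0650 40.9800 19.4250 2.5300] k=[49 45 21 1]
t=7: x=[48.6600 43.3000 21.3400 2.7000] k=[48 39 19 2]
t=8: x=[47.2350 38.0650 19.2550 3.4450] k=[51 39 15 2]
t=9: x=[49.9800 37.9800 15.9350 3.1050] k=[52 38 12 1]
t=10: x=[50.8100 36.9800 13.2750 1.9350] k=[49 37 9 1]
t=11: x=[47.9800 35.6400 10.7000 1.6800] k=[51 38 7 2]
t=12: x=[49.8950 36.4700 9.2100 2.4250] k=[49 39 13 0]
t=13: x=[48.1500 37.6400 14.1050 1.1050] k=[44 41 12 0]
t=14: x=[43.7450 38.7900 13.4450 1.0200] k=[41 40 14 4]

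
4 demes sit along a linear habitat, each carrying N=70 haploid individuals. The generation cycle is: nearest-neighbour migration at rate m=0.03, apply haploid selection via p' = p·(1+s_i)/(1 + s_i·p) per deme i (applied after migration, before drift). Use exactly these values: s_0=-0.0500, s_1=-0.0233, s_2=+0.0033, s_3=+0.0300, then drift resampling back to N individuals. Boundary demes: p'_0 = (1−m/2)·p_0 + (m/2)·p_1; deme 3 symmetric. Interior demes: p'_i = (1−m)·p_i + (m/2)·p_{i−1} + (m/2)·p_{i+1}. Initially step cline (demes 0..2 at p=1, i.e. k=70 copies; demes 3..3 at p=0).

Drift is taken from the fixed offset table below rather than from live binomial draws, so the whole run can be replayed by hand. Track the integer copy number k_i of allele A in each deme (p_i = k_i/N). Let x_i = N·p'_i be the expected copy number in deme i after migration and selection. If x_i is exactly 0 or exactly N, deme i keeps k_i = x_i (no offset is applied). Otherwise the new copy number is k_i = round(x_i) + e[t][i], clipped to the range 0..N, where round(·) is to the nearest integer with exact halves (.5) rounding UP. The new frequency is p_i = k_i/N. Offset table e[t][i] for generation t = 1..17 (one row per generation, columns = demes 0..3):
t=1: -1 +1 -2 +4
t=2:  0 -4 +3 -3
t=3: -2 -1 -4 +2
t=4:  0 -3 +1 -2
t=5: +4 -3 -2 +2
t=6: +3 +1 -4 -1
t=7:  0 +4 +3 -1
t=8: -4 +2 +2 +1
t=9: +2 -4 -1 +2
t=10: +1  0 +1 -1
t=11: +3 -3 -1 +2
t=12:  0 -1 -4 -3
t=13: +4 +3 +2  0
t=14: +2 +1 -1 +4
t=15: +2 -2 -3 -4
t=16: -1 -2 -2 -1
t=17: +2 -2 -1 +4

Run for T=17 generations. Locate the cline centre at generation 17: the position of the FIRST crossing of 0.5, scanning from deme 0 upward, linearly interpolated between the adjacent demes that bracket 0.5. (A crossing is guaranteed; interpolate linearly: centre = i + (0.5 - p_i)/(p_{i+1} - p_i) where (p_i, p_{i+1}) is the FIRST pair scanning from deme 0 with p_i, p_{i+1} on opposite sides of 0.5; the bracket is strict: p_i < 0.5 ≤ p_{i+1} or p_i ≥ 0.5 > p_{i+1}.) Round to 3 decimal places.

2.458

t=0: k=[70 70 70 0]
t=1: x=[70.0000 70.0000 68.9534 1.0810] k=[70 70 67 5]
t=2: x=[70.0000 69.9539 66.1271 6.0924] k=[70 66 69 3]
t=3: x=[69.9368 66.0174 67.9715 4.1027] k=[68 65 64 6]
t=4: x=[67.8507 64.9200 63.1653 7.0553] k=[68 62 64 5]
t=5: x=[67.8035 61.9536 63.1055 6.0463] k=[70 59 61 8]
t=6: x=[69.8263 58.9778 60.2028 9.0248] k=[70 60 56 8]
t=7: x=[69.8421 59.8877 55.3781 8.9482] k=[70 64 58 8]
t=8: x=[69.9053 63.8694 57.3741 8.9788] k=[66 66 59 10]
t=9: x=[65.8021 65.8029 58.4019 11.0064] k=[68 62 57 13]
t=10: x=[67.8035 61.8467 56.4510 13.9879] k=[69 62 57 13]
t=11: x=[68.8378 61.8620 56.4510 13.9879] k=[70 59 55 16]
t=12: x=[69.8263 58.8864 54.5148 16.9620] k=[70 58 51 14]
t=13: x=[69.8106 57.8399 50.5962 14.8987] k=[70 61 53 15]
t=14: x=[69.8579 60.8287 52.5931 15.9308] k=[70 62 52 20]
t=15: x=[69.8737 61.8009 51.7145 20.9109] k=[70 60 49 17]
t=16: x=[69.8421 59.7810 48.7338 17.8705] k=[69 58 47 17]
t=17: x=[68.7748 57.7638 46.7662 17.8401] k=[70 56 46 22]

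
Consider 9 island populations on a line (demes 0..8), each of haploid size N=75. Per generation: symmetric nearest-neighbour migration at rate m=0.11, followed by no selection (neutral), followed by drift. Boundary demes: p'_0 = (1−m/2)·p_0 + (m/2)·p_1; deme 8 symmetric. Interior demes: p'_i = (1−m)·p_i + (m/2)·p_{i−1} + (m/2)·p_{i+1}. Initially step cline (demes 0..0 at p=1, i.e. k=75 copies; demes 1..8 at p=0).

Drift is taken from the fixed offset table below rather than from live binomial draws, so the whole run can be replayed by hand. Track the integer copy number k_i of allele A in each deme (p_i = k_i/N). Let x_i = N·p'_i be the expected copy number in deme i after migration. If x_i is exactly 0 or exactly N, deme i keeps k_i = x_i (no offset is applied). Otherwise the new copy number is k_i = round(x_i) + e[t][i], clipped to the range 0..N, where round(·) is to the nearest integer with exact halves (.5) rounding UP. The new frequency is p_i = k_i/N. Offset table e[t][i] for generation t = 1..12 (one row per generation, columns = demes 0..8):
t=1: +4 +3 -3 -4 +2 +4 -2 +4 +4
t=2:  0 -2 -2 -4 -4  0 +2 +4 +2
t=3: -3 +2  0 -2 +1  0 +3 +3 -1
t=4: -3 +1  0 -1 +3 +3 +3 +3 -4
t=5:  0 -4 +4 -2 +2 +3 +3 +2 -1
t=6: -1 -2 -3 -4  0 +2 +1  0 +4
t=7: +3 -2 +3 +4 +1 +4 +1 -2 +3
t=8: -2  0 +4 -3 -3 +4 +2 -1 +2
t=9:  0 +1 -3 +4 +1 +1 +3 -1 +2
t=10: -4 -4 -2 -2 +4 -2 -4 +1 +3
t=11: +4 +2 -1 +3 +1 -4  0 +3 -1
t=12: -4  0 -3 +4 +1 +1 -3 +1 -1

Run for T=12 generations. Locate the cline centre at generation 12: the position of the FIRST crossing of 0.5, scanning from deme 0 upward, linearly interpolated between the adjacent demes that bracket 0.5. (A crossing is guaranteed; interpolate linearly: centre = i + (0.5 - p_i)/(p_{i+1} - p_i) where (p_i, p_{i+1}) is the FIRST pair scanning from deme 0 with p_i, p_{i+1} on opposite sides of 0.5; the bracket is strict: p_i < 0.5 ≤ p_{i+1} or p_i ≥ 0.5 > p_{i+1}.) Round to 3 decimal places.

0.167

t=0: k=[75 0 0 0 0 0 0 0 0]
t=1: x=[70.8750 4.1250 0.0000 0.0000 0.0000 0.0000 0.0000 0.0000 0.0000] k=[75 7 0 0 0 0 0 0 0]
t=2: x=[71.2600 10.3550 0.3850 0.0000 0.0000 0.0000 0.0000 0.0000 0.0000] k=[71 8 0 0 0 0 0 0 0]
t=3: x=[67.5350 11.0250 0.4400 0.0000 0.0000 0.0000 0.0000 0.0000 0.0000] k=[65 13 0 0 0 0 0 0 0]
t=4: x=[62.1400 15.1450 0.7150 0.0000 0.0000 0.0000 0.0000 0.0000 0.0000] k=[59 16 1 0 0 0 0 0 0]
t=5: x=[56.6350 17.5400 1.7700 0.0550 0.0000 0.0000 0.0000 0.0000 0.0000] k=[57 14 6 0 0 0 0 0 0]
t=6: x=[54.6350 15.9250 6.1100 0.3300 0.0000 0.0000 0.0000 0.0000 0.0000] k=[54 14 3 0 0 0 0 0 0]
t=7: x=[51.8000 15.5950 3.4400 0.1650 0.0000 0.0000 0.0000 0.0000 0.0000] k=[55 14 6 4 0 0 0 0 0]
t=8: x=[52.7450 15.8150 6.3300 3.8900 0.2200 0.0000 0.0000 0.0000 0.0000] k=[51 16 10 1 0 0 0 0 0]
t=9: x=[49.0750 17.5950 9.8350 1.4400 0.0550 0.0000 0.0000 0.0000 0.0000] k=[49 19 7 5 1 0 0 0 0]
t=10: x=[47.3500 19.9900 7.5500 4.8900 1.1650 0.0550 0.0000 0.0000 0.0000] k=[43 16 6 3 5 0 0 0 0]
t=11: x=[41.5150 16.9350 6.3850 3.2750 4.6150 0.2750 0.0000 0.0000 0.0000] k=[46 19 5 6 6 0 0 0 0]
t=12: x=[44.5150 19.7150 5.8250 5.9450 5.6700 0.3300 0.0000 0.0000 0.0000] k=[41 20 3 10 7 1 0 0 0]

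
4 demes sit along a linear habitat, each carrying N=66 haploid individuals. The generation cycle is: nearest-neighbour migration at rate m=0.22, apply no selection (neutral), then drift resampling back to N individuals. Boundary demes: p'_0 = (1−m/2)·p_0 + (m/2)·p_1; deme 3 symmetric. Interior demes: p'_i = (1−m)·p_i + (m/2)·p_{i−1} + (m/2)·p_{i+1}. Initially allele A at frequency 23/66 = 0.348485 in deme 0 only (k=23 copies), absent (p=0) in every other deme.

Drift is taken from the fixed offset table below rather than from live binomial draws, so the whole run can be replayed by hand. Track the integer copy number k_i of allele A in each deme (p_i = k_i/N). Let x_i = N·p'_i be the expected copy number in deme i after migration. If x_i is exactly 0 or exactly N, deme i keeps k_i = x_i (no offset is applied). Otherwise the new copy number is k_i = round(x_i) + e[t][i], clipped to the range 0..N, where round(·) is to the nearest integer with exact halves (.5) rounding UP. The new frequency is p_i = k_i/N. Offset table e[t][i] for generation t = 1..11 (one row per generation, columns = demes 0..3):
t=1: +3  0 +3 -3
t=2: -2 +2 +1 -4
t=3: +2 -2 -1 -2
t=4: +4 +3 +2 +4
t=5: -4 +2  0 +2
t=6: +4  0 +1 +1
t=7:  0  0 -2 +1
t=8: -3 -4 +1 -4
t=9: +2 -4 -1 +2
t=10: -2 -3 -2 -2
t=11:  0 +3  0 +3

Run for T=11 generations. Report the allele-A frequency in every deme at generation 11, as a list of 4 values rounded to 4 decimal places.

t=0: k=[23 0 0 0]
t=1: x=[20.4700 2.5300 0.0000 0.0000] k=[23 3 0 0]
t=2: x=[20.8000 4.8700 0.3300 0.0000] k=[19 7 1 0]
t=3: x=[17.6800 7.6600 1.5500 0.1100] k=[20 6 1 0]
t=4: x=[18.4600 6.9900 1.4400 0.1100] k=[22 10 3 4]
t=5: x=[20.6800 10.5500 3.8800 3.8900] k=[17 13 4 6]
t=6: x=[16.5600 12.4500 5.2100 5.7800] k=[21 12 6 7]
t=7: x=[20.0100 12.3300 6.7700 6.8900] k=[20 12 5 8]
t=8: x=[19.1200 12.1100 6.1000 7.6700] k=[16 8 7 4]
t=9: x=[15.1200 8.7700 6.7800 4.3300] k=[17 5 6 6]
t=10: x=[15.6800 6.4300 5.8900 6.0000] k=[14 3 4 4]
t=11: x=[12.7900 4.3200 3.8900 4.0000] k=[13 7 4 7]

[0.1970, 0.1061, 0.0606, 0.1061]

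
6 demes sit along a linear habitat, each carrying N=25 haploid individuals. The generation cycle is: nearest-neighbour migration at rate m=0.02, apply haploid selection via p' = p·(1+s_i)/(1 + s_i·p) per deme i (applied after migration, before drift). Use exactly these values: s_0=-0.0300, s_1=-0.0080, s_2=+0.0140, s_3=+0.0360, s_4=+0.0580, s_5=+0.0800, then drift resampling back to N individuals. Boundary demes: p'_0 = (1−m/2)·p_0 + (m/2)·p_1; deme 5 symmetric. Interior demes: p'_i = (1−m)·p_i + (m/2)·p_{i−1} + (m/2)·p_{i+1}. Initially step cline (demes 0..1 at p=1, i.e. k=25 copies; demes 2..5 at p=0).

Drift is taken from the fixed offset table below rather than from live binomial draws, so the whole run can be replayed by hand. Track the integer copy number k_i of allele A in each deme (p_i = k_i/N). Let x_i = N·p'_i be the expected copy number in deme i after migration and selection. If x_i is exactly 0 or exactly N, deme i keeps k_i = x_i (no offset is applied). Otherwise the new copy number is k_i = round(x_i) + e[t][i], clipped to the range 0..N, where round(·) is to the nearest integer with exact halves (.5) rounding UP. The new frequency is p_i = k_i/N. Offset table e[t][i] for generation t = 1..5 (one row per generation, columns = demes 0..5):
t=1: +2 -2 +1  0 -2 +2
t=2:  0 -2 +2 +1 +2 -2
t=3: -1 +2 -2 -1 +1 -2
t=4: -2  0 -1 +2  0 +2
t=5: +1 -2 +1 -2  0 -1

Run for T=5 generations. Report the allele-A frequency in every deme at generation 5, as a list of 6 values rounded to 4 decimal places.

[0.9200, 0.8400, 0.0400, 0.0000, 0.0400, 0.0400]

t=0: k=[25 25 0 0 0 0]
t=1: x=[25.0000 24.7480 0.2535 0.0000 0.0000 0.0000] k=[25 23 1 0 0 0]
t=2: x=[24.9794 22.7838 1.2261 0.0104 0.0000 0.0000] k=[25 21 3 1 0 0]
t=3: x=[24.9588 20.8322 3.1986 1.0448 0.0106 0.0000] k=[24 23 1 0 1 0]
t=4: x=[23.9601 22.7738 1.2261 0.0207 1.0345 0.0108] k=[22 23 0 2 1 2]
t=5: x=[21.9289 22.7436 0.2535 2.0351 1.0766 2.1356] k=[23 21 1 0 1 1]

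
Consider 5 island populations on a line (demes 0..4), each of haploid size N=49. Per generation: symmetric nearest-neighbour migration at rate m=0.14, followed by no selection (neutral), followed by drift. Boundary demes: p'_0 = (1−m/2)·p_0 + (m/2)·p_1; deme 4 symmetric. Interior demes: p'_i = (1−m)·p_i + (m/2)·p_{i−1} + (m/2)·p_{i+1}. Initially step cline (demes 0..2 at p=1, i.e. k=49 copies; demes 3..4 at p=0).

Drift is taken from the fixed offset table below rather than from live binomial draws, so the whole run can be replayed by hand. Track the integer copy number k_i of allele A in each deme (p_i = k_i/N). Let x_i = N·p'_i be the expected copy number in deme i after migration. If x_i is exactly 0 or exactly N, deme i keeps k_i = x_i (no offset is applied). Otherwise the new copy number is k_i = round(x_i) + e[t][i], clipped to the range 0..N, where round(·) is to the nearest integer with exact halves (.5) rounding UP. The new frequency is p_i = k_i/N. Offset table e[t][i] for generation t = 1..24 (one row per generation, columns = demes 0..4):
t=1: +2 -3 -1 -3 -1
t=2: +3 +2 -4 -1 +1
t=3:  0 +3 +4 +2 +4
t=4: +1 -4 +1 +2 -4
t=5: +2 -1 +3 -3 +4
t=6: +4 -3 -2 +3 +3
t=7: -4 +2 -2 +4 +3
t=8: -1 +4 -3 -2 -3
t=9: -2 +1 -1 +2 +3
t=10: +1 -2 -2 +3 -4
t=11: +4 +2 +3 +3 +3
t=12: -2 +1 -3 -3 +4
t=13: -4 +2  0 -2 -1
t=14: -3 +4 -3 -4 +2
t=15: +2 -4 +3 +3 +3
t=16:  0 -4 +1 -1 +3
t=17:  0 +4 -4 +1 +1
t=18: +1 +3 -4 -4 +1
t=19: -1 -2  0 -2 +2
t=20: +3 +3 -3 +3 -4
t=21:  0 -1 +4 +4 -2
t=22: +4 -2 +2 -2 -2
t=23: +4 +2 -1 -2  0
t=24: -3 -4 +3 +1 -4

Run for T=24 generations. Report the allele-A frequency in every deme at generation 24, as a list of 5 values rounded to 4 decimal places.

[0.9184, 0.6939, 0.6531, 0.4490, 0.2857]

t=0: k=[49 49 49 0 0]
t=1: x=[49.0000 49.0000 45.5700 3.4300 0.0000] k=[49 49 45 0 0]
t=2: x=[49.0000 48.7200 42.1300 3.1500 0.0000] k=[49 49 38 2 0]
t=3: x=[49.0000 48.2300 36.2500 4.3800 0.1400] k=[49 49 40 6 4]
t=4: x=[49.0000 48.3700 38.2500 8.2400 4.1400] k=[49 44 39 10 0]
t=5: x=[48.6500 44.0000 37.3200 11.3300 0.7000] k=[49 43 40 8 5]
t=6: x=[48.5800 43.2100 37.9700 10.0300 5.2100] k=[49 40 36 13 8]
t=7: x=[48.3700 40.3500 34.6700 14.2600 8.3500] k=[44 42 33 18 11]
t=8: x=[43.8600 41.5100 32.5800 18.5600 11.4900] k=[43 46 30 17 8]
t=9: x=[43.2100 44.6700 30.2100 17.2800 8.6300] k=[41 46 29 19 12]
t=10: x=[41.3500 44.4600 29.4900 19.2100 12.4900] k=[42 42 27 22 8]
t=11: x=[42.0000 40.9500 27.7000 21.3700 8.9800] k=[46 43 31 24 12]
t=12: x=[45.7900 42.3700 31.3500 23.6500 12.8400] k=[44 43 28 21 17]
t=13: x=[43.9300 42.0200 28.5600 21.2100 17.2800] k=[40 44 29 19 16]
t=14: x=[40.2800 42.6700 29.3500 19.4900 16.2100] k=[37 47 26 15 18]
t=15: x=[37.7000 44.8300 26.7000 15.9800 17.7900] k=[40 41 30 19 21]
t=16: x=[40.0700 40.1600 30.0000 19.9100 20.8600] k=[40 36 31 19 24]
t=17: x=[39.7200 35.9300 30.5100 20.1900 23.6500] k=[40 40 27 21 25]
t=18: x=[40.0000 39.0900 27.4900 21.7000 24.7200] k=[41 42 23 18 26]
t=19: x=[41.0700 40.6000 23.9800 18.9100 25.4400] k=[40 39 24 17 27]
t=20: x=[39.9300 38.0200 24.5600 18.1900 26.3000] k=[43 41 22 21 22]
t=21: x=[42.8600 39.8100 23.2600 21.1400 21.9300] k=[43 39 27 25 20]
t=22: x=[42.7200 38.4400 27.7000 24.7900 20.3500] k=[47 36 30 23 18]
t=23: x=[46.2300 36.3500 29.9300 23.1400 18.3500] k=[49 38 29 21 18]
t=24: x=[48.2300 38.1400 29.0700 21.3500 18.2100] k=[45 34 32 22 14]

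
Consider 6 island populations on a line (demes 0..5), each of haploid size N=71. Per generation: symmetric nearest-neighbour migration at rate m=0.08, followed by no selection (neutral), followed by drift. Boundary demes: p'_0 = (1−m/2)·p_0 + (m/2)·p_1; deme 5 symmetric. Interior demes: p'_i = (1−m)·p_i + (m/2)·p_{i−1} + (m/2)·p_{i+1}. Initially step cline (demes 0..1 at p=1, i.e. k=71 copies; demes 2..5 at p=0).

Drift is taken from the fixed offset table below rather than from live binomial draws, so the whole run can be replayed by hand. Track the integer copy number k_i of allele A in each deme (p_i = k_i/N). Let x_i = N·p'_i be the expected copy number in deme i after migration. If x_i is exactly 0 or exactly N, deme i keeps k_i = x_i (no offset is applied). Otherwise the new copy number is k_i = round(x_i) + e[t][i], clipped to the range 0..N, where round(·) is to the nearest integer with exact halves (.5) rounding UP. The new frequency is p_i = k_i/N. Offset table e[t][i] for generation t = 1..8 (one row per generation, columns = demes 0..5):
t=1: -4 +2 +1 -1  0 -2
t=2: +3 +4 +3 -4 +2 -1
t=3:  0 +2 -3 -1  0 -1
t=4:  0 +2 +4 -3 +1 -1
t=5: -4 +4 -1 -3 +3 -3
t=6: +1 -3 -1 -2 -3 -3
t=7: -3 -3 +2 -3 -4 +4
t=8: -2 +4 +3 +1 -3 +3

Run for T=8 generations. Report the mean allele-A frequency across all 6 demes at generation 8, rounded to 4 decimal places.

t=0: k=[71 71 0 0 0 0]
t=1: x=[71.0000 68.1600 2.8400 0.0000 0.0000 0.0000] k=[71 70 4 0 0 0]
t=2: x=[70.9600 67.4000 6.4800 0.1600 0.0000 0.0000] k=[71 71 9 0 0 0]
t=3: x=[71.0000 68.5200 11.1200 0.3600 0.0000 0.0000] k=[71 71 8 0 0 0]
t=4: x=[71.0000 68.4800 10.2000 0.3200 0.0000 0.0000] k=[71 70 14 0 0 0]
t=5: x=[70.9600 67.8000 15.6800 0.5600 0.0000 0.0000] k=[67 71 15 0 0 0]
t=6: x=[67.1600 68.6000 16.6400 0.6000 0.0000 0.0000] k=[68 66 16 0 0 0]
t=7: x=[67.9200 64.0800 17.3600 0.6400 0.0000 0.0000] k=[65 61 19 0 0 0]
t=8: x=[64.8400 59.4800 19.9200 0.7600 0.0000 0.0000] k=[63 63 23 2 0 0]

0.3545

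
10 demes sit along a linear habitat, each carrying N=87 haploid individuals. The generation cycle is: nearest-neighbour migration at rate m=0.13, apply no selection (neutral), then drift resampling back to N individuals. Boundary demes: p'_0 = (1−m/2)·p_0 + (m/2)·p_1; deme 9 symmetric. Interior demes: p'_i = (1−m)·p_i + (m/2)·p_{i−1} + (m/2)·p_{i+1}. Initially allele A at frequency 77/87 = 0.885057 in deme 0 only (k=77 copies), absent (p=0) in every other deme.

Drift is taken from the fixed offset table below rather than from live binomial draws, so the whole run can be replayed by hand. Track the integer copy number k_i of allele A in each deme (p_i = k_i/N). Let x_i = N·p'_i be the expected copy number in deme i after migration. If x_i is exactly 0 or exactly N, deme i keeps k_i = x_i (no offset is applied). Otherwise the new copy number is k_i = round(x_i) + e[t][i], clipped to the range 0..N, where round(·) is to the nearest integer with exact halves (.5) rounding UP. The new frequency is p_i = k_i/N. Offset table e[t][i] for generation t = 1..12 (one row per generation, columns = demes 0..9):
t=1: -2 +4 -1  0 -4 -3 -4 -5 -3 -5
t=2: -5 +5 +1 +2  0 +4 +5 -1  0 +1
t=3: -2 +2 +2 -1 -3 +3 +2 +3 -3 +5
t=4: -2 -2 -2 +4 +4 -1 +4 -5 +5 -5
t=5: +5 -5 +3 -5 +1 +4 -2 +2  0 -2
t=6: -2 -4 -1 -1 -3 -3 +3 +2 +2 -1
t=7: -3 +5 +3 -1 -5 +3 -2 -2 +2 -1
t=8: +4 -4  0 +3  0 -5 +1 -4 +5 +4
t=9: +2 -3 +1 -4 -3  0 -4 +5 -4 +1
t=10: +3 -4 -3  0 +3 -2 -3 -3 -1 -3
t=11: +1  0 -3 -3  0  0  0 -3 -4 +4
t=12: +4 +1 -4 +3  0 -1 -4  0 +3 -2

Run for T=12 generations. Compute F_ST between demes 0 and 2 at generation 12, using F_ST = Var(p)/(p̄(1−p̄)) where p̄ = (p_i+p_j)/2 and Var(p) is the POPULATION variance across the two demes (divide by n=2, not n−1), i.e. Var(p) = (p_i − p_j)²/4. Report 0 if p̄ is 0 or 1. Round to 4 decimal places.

t=0: k=[77 0 0 0 0 0 0 0 0 0]
t=1: x=[71.9950 5.0050 0.0000 0.0000 0.0000 0.0000 0.0000 0.0000 0.0000 0.0000] k=[70 9 0 0 0 0 0 0 0 0]
t=2: x=[66.0350 12.3800 0.5850 0.0000 0.0000 0.0000 0.0000 0.0000 0.0000 0.0000] k=[61 17 2 0 0 0 0 0 0 0]
t=3: x=[58.1400 18.8850 2.8450 0.1300 0.0000 0.0000 0.0000 0.0000 0.0000 0.0000] k=[56 21 5 0 0 0 0 0 0 0]
t=4: x=[53.7250 22.2350 5.7150 0.3250 0.0000 0.0000 0.0000 0.0000 0.0000 0.0000] k=[52 20 4 4 0 0 0 0 0 0]
t=5: x=[49.9200 21.0400 5.0400 3.7400 0.2600 0.0000 0.0000 0.0000 0.0000 0.0000] k=[55 16 8 0 1 0 0 0 0 0]
t=6: x=[52.4650 18.0150 8.0000 0.5850 0.8700 0.0650 0.0000 0.0000 0.0000 0.0000] k=[50 14 7 0 0 0 0 0 0 0]
t=7: x=[47.6600 15.8850 7.0000 0.4550 0.0000 0.0000 0.0000 0.0000 0.0000 0.0000] k=[45 21 10 0 0 0 0 0 0 0]
t=8: x=[43.4400 21.8450 10.0650 0.6500 0.0000 0.0000 0.0000 0.0000 0.0000 0.0000] k=[47 18 10 4 0 0 0 0 0 0]
t=9: x=[45.1150 19.3650 10.1300 4.1300 0.2600 0.0000 0.0000 0.0000 0.0000 0.0000] k=[47 16 11 0 0 0 0 0 0 0]
t=10: x=[44.9850 17.6900 10.6100 0.7150 0.0000 0.0000 0.0000 0.0000 0.0000 0.0000] k=[48 14 8 1 0 0 0 0 0 0]
t=11: x=[45.7900 15.8200 7.9350 1.3900 0.0650 0.0000 0.0000 0.0000 0.0000 0.0000] k=[47 16 5 0 0 0 0 0 0 0]
t=12: x=[44.9850 17.3000 5.3900 0.3250 0.0000 0.0000 0.0000 0.0000 0.0000 0.0000] k=[49 18 1 3 0 0 0 0 0 0]

0.3716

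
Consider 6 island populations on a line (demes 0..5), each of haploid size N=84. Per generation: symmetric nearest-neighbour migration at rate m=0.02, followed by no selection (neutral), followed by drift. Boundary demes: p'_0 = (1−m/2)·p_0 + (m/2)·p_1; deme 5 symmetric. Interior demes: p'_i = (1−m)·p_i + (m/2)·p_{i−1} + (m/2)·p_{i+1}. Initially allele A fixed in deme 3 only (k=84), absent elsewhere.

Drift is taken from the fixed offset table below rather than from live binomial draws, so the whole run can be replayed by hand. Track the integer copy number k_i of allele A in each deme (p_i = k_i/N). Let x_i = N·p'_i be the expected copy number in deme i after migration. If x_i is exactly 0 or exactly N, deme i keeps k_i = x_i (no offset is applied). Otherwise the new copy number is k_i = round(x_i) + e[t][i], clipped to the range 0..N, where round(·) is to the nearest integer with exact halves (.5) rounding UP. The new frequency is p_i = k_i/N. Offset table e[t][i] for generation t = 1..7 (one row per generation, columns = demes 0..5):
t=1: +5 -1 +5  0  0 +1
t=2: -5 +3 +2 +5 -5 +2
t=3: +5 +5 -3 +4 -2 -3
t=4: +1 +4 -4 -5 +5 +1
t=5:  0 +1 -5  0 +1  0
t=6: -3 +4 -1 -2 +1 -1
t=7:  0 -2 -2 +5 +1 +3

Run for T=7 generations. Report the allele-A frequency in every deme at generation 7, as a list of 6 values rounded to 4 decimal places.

[0.0357, 0.1786, 0.0000, 0.9167, 0.1429, 0.0357]

t=0: k=[0 0 0 84 0 0]
t=1: x=[0.0000 0.0000 0.8400 82.3200 0.8400 0.0000] k=[0 0 6 82 1 0]
t=2: x=[0.0000 0.0600 6.7000 80.4300 1.8000 0.0100] k=[0 3 9 84 0 2]
t=3: x=[0.0300 3.0300 9.6900 82.4100 0.8600 1.9800] k=[5 8 7 84 0 0]
t=4: x=[5.0300 7.9600 7.7800 82.3900 0.8400 0.0000] k=[6 12 4 77 6 0]
t=5: x=[6.0600 11.8600 4.8100 75.5600 6.6500 0.0600] k=[6 13 0 76 8 0]
t=6: x=[6.0700 12.8000 0.8900 74.5600 8.6000 0.0800] k=[3 17 0 73 10 0]
t=7: x=[3.1400 16.6900 0.9000 71.6400 10.5300 0.1000] k=[3 15 0 77 12 3]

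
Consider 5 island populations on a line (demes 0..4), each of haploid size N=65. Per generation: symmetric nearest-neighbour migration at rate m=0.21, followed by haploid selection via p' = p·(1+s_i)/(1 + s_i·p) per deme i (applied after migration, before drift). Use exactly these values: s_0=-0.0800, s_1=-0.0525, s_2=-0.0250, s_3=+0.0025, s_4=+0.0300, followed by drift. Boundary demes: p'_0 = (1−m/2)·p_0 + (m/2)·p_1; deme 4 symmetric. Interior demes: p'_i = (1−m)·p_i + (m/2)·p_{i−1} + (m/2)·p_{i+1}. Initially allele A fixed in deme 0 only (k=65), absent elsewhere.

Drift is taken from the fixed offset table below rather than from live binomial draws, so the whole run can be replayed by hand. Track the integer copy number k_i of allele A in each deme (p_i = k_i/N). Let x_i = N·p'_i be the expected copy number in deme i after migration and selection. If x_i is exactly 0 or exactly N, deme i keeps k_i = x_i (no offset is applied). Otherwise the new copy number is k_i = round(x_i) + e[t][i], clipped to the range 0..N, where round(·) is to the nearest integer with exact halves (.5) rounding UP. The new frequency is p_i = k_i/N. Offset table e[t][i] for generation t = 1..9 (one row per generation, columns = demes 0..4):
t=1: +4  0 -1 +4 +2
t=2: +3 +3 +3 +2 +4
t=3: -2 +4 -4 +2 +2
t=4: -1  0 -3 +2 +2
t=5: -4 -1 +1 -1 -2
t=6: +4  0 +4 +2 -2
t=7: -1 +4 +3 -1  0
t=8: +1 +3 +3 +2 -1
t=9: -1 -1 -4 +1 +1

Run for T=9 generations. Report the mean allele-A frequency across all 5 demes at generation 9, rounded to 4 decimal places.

0.2308

t=0: k=[65 0 0 0 0]
t=1: x=[57.6486 6.5025 0.0000 0.0000 0.0000] k=[62 7 0 0 0]
t=2: x=[55.5726 11.5199 0.7168 0.0000 0.0000] k=[59 15 4 0 0]
t=3: x=[53.6182 17.7605 4.6250 0.4210 0.0000] k=[52 22 1 2 0]
t=4: x=[47.8169 22.1509 3.2314 1.6891 0.2163] k=[47 22 0 4 2]
t=5: x=[43.1835 21.5315 2.6645 3.3780 2.2740] k=[39 21 4 2 0]
t=6: x=[35.7752 20.3438 5.4473 2.0048 0.2163] k=[40 20 9 4 0]
t=7: x=[36.5740 20.1869 9.4242 4.1146 0.4325] k=[36 24 12 3 0]
t=8: x=[33.3884 23.1895 12.0643 3.6386 0.3244] k=[34 26 15 6 0]
t=9: x=[31.8052 24.8521 14.9170 6.3293 0.6487] k=[31 24 11 7 2]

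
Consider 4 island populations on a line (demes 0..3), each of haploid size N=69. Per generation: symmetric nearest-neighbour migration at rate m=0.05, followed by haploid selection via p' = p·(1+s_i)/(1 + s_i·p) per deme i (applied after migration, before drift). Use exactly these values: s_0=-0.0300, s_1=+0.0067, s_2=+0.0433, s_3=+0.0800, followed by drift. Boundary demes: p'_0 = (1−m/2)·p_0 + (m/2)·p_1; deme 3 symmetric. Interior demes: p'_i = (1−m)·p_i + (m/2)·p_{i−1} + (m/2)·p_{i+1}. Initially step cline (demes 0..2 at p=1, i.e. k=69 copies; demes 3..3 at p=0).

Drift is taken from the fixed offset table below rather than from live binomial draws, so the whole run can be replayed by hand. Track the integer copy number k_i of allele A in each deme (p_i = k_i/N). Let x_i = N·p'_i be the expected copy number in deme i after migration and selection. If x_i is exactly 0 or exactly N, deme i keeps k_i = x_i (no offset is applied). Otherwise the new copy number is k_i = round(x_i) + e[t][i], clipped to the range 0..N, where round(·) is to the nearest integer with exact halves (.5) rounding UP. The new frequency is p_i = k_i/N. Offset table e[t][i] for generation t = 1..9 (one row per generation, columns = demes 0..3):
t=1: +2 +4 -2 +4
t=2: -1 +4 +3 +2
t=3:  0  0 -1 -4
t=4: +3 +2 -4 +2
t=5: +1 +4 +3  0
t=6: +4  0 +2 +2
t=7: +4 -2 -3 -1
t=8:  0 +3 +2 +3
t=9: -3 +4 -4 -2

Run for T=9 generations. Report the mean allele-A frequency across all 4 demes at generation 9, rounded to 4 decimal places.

t=0: k=[69 69 69 0]
t=1: x=[69.0000 69.0000 67.3449 1.8593] k=[69 69 65 6]
t=2: x=[69.0000 68.9007 63.8314 8.0036] k=[69 69 67 10]
t=3: x=[69.0000 68.9503 65.7585 12.1777] k=[69 69 65 8]
t=4: x=[69.0000 68.9007 63.8796 10.0690] k=[69 69 60 12]
t=5: x=[69.0000 68.7765 59.3813 14.0411] k=[69 69 62 14]
t=6: x=[69.0000 68.8262 61.2708 16.1317] k=[69 69 63 18]
t=7: x=[69.0000 68.8510 62.2863 20.2069] k=[69 67 59 19]
t=8: x=[68.9485 66.8639 58.5805 21.1105] k=[69 69 61 24]
t=9: x=[69.0000 68.8013 60.5930 26.1629] k=[69 69 57 24]

0.7935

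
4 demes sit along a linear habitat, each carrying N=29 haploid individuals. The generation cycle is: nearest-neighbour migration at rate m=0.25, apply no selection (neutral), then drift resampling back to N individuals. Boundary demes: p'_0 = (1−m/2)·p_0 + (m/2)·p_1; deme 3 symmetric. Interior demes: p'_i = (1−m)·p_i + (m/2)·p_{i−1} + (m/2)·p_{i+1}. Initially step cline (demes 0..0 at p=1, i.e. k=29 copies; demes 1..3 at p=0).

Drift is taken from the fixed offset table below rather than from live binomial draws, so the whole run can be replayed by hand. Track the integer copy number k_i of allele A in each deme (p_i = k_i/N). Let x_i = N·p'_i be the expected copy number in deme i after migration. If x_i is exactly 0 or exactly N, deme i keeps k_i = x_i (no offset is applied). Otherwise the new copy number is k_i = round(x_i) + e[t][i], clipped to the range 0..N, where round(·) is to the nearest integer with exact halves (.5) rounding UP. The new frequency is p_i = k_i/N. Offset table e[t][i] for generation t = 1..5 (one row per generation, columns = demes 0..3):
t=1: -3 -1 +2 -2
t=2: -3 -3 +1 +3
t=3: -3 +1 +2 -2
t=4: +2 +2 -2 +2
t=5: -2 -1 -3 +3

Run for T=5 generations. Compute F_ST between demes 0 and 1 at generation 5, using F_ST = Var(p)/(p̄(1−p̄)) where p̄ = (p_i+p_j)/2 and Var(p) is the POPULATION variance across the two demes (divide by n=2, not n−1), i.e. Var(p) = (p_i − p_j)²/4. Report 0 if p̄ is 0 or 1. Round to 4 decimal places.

0.0129

t=0: k=[29 0 0 0]
t=1: x=[25.3750 3.6250 0.0000 0.0000] k=[22 3 0 0]
t=2: x=[19.6250 5.0000 0.3750 0.0000] k=[17 2 1 0]
t=3: x=[15.1250 3.7500 1.0000 0.1250] k=[12 5 3 0]
t=4: x=[11.1250 5.6250 2.8750 0.3750] k=[13 8 1 2]
t=5: x=[12.3750 7.7500 2.0000 1.8750] k=[10 7 0 5]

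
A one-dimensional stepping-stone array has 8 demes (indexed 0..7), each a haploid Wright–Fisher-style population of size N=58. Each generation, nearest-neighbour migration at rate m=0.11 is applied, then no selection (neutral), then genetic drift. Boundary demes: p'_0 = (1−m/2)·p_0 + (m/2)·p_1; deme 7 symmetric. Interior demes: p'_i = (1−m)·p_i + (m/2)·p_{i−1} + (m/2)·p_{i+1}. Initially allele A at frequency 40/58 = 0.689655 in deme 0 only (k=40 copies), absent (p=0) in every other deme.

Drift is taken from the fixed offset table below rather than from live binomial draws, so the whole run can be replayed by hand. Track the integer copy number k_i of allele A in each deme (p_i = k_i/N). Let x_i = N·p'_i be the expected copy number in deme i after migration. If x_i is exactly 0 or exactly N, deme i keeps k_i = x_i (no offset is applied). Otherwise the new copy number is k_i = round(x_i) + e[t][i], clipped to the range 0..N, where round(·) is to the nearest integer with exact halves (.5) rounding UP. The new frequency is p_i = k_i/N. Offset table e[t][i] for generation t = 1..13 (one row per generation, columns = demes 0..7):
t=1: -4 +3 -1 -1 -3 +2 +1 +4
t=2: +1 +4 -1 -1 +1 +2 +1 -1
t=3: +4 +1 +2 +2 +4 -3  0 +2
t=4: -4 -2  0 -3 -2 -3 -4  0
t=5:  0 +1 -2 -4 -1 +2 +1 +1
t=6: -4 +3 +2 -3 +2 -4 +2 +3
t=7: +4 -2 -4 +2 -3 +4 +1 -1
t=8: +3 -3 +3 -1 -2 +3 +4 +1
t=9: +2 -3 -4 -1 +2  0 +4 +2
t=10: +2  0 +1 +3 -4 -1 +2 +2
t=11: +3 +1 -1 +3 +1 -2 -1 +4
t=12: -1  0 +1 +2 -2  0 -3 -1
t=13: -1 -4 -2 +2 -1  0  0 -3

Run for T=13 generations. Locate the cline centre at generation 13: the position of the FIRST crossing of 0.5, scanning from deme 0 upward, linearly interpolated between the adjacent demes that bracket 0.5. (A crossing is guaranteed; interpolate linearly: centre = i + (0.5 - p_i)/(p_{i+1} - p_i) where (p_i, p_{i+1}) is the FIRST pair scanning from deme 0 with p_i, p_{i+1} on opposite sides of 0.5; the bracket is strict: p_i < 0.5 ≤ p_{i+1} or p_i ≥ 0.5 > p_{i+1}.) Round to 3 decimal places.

t=0: k=[40 0 0 0 0 0 0 0]
t=1: x=[37.8000 2.2000 0.0000 0.0000 0.0000 0.0000 0.0000 0.0000] k=[34 5 0 0 0 0 0 0]
t=2: x=[32.4050 6.3200 0.2750 0.0000 0.0000 0.0000 0.0000 0.0000] k=[33 10 0 0 0 0 0 0]
t=3: x=[31.7350 10.7150 0.5500 0.0000 0.0000 0.0000 0.0000 0.0000] k=[36 12 3 0 0 0 0 0]
t=4: x=[34.6800 12.8250 3.3300 0.1650 0.0000 0.0000 0.0000 0.0000] k=[31 11 3 0 0 0 0 0]
t=5: x=[29.9000 11.6600 3.2750 0.1650 0.0000 0.0000 0.0000 0.0000] k=[30 13 1 0 0 0 0 0]
t=6: x=[29.0650 13.2750 1.6050 0.0550 0.0000 0.0000 0.0000 0.0000] k=[25 16 4 0 0 0 0 0]
t=7: x=[24.5050 15.8350 4.4400 0.2200 0.0000 0.0000 0.0000 0.0000] k=[29 14 0 2 0 0 0 0]
t=8: x=[28.1750 14.0550 0.8800 1.7800 0.1100 0.0000 0.0000 0.0000] k=[31 11 4 1 0 0 0 0]
t=9: x=[29.9000 11.7150 4.2200 1.1100 0.0550 0.0000 0.0000 0.0000] k=[32 9 0 0 2 0 0 0]
t=10: x=[30.7350 9.7700 0.4950 0.1100 1.7800 0.1100 0.0000 0.0000] k=[33 10 1 3 0 0 0 0]
t=11: x=[31.7350 10.7700 1.6050 2.7250 0.1650 0.0000 0.0000 0.0000] k=[35 12 1 6 1 0 0 0]
t=12: x=[33.7350 12.6600 1.8800 5.4500 1.2200 0.0550 0.0000 0.0000] k=[33 13 3 7 0 0 0 0]
t=13: x=[31.9000 13.5500 3.7700 6.3950 0.3850 0.0000 0.0000 0.0000] k=[31 10 2 8 0 0 0 0]

0.095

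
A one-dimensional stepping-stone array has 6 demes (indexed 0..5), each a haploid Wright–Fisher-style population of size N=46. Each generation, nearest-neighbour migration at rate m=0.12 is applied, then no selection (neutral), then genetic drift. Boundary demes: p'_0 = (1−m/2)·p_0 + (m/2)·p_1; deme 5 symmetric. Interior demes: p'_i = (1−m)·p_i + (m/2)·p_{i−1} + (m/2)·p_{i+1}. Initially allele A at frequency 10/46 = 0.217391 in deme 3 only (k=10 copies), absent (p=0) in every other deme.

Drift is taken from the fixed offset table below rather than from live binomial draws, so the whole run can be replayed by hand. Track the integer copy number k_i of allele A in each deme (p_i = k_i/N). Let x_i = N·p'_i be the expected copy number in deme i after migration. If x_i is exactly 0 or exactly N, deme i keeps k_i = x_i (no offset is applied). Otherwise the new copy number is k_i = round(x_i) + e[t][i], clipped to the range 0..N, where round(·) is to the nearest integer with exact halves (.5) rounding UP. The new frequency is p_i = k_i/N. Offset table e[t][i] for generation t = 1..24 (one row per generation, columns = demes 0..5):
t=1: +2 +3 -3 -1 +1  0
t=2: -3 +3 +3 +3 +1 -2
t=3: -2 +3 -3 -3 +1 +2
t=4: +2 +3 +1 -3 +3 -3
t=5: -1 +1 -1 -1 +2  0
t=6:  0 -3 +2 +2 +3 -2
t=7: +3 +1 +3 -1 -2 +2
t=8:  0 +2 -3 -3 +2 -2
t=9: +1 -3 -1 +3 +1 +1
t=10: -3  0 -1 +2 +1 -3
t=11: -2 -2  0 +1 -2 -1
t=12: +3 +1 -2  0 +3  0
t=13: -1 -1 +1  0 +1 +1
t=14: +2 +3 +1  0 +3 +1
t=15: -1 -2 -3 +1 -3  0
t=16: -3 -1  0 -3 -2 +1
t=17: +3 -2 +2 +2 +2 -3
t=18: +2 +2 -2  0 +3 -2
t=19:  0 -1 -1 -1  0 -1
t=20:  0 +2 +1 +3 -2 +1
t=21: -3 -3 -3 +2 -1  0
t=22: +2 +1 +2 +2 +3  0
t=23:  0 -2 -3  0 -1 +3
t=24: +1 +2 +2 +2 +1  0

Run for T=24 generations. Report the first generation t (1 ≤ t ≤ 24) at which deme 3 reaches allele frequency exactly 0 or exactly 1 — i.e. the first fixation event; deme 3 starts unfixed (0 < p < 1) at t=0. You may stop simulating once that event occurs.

8

t=0: k=[0 0 0 10 0 0]
t=1: x=[0.0000 0.0000 0.6000 8.8000 0.6000 0.0000] k=[0 0 0 8 2 0]
t=2: x=[0.0000 0.0000 0.4800 7.1600 2.2400 0.1200] k=[0 0 3 10 3 0]
t=3: x=[0.0000 0.1800 3.2400 9.1600 3.2400 0.1800] k=[0 3 0 6 4 2]
t=4: x=[0.1800 2.6400 0.5400 5.5200 4.0000 2.1200] k=[2 6 2 3 7 0]
t=5: x=[2.2400 5.5200 2.3000 3.1800 6.3400 0.4200] k=[1 7 1 2 8 0]
t=6: x=[1.3600 6.2800 1.4200 2.3000 7.1600 0.4800] k=[1 3 3 4 10 0]
t=7: x=[1.1200 2.8800 3.0600 4.3000 9.0400 0.6000] k=[4 4 6 3 7 3]
t=8: x=[4.0000 4.1200 5.7000 3.4200 6.5200 3.2400] k=[4 6 3 0 9 1]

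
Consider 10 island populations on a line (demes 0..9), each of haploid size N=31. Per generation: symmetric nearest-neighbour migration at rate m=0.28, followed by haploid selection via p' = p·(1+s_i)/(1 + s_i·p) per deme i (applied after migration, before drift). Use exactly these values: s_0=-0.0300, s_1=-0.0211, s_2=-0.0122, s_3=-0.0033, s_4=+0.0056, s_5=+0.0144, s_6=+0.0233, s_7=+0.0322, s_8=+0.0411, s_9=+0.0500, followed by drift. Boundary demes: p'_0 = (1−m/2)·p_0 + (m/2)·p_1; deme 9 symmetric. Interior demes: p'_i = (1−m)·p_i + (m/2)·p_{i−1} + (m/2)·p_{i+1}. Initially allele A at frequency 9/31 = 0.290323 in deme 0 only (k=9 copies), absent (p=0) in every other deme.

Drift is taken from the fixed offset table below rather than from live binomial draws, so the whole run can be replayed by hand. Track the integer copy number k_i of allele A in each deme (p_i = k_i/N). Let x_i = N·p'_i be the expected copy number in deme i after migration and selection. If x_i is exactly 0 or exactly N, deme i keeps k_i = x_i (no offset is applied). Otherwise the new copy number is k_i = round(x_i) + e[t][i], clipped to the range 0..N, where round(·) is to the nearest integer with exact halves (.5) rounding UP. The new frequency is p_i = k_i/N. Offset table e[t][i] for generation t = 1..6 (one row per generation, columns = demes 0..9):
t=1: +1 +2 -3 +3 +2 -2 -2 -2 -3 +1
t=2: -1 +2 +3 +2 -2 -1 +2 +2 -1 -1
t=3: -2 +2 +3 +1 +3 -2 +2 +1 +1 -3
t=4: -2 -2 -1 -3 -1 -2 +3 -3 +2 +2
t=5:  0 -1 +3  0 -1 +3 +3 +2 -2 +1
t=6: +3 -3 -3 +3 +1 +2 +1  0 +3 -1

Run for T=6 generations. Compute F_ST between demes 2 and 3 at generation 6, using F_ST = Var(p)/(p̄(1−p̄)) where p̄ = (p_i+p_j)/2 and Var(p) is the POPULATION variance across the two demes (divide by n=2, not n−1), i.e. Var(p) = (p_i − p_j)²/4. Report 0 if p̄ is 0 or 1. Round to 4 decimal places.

t=0: k=[9 0 0 0 0 0 0 0 0 0]
t=1: x=[7.5645 1.2345 0.0000 0.0000 0.0000 0.0000 0.0000 0.0000 0.0000 0.0000] k=[9 3 0 0 0 0 0 0 0 0]
t=2: x=[7.9782 3.3556 0.4149 0.0000 0.0000 0.0000 0.0000 0.0000 0.0000 0.0000] k=[7 5 3 0 0 0 0 0 0 0]
t=3: x=[6.5611 4.9112 2.8283 0.4186 0.0000 0.0000 0.0000 0.0000 0.0000 0.0000] k=[5 7 6 1 0 0 0 0 0 0]
t=4: x=[5.1479 6.4701 5.3852 1.5551 0.1408 0.0000 0.0000 0.0000 0.0000 0.0000] k=[3 4 4 0 0 0 0 0 0 0]
t=5: x=[3.0551 3.7885 3.4026 0.5582 0.0000 0.0000 0.0000 0.0000 0.0000 0.0000] k=[3 3 6 1 0 0 0 0 0 0]
t=6: x=[2.9185 3.3556 4.8297 1.5551 0.1408 0.0000 0.0000 0.0000 0.0000 0.0000] k=[6 0 2 5 1 0 0 0 0 0]

0.0234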